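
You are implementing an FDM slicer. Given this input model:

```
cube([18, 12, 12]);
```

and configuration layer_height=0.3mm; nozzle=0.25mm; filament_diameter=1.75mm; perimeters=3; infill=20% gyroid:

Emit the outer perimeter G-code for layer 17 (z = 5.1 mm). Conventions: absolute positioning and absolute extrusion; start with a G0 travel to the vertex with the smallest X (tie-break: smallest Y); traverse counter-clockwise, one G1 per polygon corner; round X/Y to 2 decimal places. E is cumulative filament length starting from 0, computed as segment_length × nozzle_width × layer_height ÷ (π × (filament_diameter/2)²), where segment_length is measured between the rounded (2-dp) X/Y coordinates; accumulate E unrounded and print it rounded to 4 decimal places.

At z = 5.1 mm: the cube is present — its section is the full 18×12 rectangle. The outline is a single polygon with 4 vertices. Extrusion per mm of travel: 0.25 × 0.3 / (π × 0.875²) = 0.031181. Accumulating E over each segment gives final E = 1.8709.

G0 X0.00 Y0.00 Z5.10
G1 X18.00 Y0.00 E0.5613
G1 X18.00 Y12.00 E0.9354
G1 X0.00 Y12.00 E1.4967
G1 X0.00 Y0.00 E1.8709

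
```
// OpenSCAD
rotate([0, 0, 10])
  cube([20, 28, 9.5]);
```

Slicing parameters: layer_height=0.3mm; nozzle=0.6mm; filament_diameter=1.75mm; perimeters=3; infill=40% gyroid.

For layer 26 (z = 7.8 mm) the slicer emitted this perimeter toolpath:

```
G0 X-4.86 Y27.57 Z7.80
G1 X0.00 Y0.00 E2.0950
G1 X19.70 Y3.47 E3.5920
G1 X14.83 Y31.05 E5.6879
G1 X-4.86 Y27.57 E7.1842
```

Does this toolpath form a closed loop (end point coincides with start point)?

yes

Start point (G0): (-4.86, 27.57). End point (last G1): the path returns to the start — closed.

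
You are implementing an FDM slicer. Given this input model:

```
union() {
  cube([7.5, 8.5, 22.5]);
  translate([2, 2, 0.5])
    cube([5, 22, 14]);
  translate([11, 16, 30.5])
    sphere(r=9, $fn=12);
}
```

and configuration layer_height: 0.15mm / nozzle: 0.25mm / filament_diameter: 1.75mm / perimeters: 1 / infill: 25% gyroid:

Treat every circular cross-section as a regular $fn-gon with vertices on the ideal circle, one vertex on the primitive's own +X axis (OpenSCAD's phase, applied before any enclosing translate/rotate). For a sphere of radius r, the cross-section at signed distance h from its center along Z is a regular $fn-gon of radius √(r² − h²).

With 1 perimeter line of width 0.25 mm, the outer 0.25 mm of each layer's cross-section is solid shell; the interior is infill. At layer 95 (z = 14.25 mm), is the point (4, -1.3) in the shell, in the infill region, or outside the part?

outside

At z = 14.25 mm: the 7.5×8.5 cube contributes its full rectangle; the cube at (2, 2) (footprint 5×22) is included at this height; the sphere at (11, 16) is not intersected at this z (|z−center|=16.250 > r=9); Taking the union: the regions partially overlap (shared area 32.50 mm²), so overlapping operands fuse into one piece — 1 connected region. Overall, the cross-section is a single solid region. The nearest boundary edge runs (7.50, 0.00)→(0.00, 0.00); distance from the point to it = 1.30 mm. The point is not inside any of the regions above, so it lies outside the cross-section (1.30 mm from the nearest boundary).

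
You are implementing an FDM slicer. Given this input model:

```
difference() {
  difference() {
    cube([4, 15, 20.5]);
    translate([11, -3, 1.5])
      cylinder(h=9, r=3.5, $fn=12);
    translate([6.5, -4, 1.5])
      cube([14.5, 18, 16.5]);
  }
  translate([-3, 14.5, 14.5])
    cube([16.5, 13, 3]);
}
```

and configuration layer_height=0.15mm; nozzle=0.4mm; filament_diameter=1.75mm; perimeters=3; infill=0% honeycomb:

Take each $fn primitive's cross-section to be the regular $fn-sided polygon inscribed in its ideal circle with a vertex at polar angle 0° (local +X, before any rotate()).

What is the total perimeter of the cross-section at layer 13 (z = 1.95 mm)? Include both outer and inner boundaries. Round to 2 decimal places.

38.00 mm

At z = 1.95 mm: the 4×15 cube contributes its full rectangle (perimeter 38.00 mm); the cylinder at (11, -3): section is a regular 12-gon, circumradius r=3.5 (perimeter = 2·12·3.500·sin(180°/12) = 21.74 mm); the 14.5×18 cube at (6.5, -4) contributes its full rectangle (perimeter 65.00 mm); Subtracting the remaining from the first: starting from the 4×15 cube, the r=3.5 cylinder at (11, -3) misses the remaining region (no effect); the 14.5×18 cube at (6.5, -4) misses the remaining region (no effect) — boundary = 38.00 mm; the cube at (-3, 14.5) does not reach this height (z outside [14.5, 17.5]); Subtracting the remaining from the first: none of the subtracted shapes is present at this height, so that combined region is unchanged — boundary = 38.00 mm. Overall, the cross-section is a single solid region. Total boundary length (outer) = 38.00 mm.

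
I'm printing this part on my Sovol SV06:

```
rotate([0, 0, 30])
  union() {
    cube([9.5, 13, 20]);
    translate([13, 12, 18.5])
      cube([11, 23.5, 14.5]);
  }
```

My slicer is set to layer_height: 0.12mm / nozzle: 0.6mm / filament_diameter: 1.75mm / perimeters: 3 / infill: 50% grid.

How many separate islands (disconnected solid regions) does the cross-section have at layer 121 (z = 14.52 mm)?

At z = 14.52 mm: the 9.5×13 cube contributes its full rectangle; the cube at (13, 12) is not intersected at this z (z outside [18.5, 33]); Merging all regions: only the 9.5×13 cube is present, so the union is just that shape — 1 connected region; (whole slice rotated 30° about Z — lengths, areas and connectivity unchanged). Overall, the cross-section is a single solid region. Island count = 1.

1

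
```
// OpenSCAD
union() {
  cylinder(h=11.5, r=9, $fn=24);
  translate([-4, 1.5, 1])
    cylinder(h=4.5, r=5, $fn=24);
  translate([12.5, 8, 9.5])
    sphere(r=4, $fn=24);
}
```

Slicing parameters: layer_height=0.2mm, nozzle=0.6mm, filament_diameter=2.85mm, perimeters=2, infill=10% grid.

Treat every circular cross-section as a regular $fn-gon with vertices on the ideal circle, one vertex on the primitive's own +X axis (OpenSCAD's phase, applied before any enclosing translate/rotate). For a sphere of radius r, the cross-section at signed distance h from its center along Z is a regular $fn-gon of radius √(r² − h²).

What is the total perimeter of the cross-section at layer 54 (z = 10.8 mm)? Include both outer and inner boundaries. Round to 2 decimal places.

At z = 10.8 mm: the cylinder: section is a regular 24-gon, circumradius r=9 (perimeter = 2·24·9.000·sin(180°/24) = 56.39 mm); the cylinder at (-4, 1.5) is not intersected at this z (z outside [1, 5.5]); the sphere at (12.5, 8): section is a regular 24-gon, circumradius = √(r²−h²) = √(4²−1.3²) = 3.783 (perimeter = 2·24·3.783·sin(180°/24) = 23.70 mm); Merging all regions: the 2 present regions are separate (no shared area or edge), so areas and boundary lengths simply add and each stays a separate island — boundary = 80.09 mm. Overall, the cross-section has 2 separate islands. Total boundary length (outer) = 80.09 mm.

80.09 mm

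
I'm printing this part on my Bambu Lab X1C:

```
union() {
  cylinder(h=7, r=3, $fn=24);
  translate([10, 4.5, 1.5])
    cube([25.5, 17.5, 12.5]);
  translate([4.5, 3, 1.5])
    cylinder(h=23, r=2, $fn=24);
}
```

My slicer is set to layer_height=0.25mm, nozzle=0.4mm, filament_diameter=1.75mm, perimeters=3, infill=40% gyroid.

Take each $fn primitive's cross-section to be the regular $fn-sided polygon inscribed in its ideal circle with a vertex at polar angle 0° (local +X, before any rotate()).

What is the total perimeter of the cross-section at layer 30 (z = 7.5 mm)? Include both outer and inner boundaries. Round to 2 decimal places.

At z = 7.5 mm: the cylinder does not reach this height (z outside [0, 7]); the cube at (10, 4.5) is present — its section is the full 25.5×17.5 rectangle (perimeter 86.00 mm); the r=2 cylinder at (4.5, 3) contributes a regular 24-gon of circumradius 2 (perimeter = 2·24·2.000·sin(180°/24) = 12.53 mm); Taking the union: the 2 present regions are separate (no shared area or edge), so areas and boundary lengths simply add and each stays a separate island — boundary = 98.53 mm. Overall, the cross-section has 2 separate islands. Total boundary length (outer) = 98.53 mm.

98.53 mm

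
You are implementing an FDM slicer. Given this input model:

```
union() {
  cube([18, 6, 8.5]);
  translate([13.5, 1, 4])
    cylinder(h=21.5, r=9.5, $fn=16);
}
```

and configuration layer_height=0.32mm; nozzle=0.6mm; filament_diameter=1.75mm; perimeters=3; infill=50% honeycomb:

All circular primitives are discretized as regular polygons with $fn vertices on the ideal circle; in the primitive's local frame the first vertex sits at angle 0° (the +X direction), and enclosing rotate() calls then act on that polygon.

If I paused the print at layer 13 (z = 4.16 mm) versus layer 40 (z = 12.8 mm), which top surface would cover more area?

layer 13 (z = 4.16 mm)

Layer 13 (z = 4.16): the cube is present — its section is the full 18×6 rectangle (area 108.00 mm²); the cylinder at (13.5, 1): section is a regular 16-gon, circumradius r=9.5 (area = (16/2)·9.500²·sin(360°/16) = 276.30 mm²); Taking the union: the regions partially overlap — summed areas 384.30 mm² minus the doubly-counted overlap 80.98 mm² gives 303.32 mm² — area = 303.32 mm². So its area = 303.32 mm². Layer 40 (z = 12.8): the cube is not intersected at this z (z outside [0, 8.5]); the r=9.5 cylinder at (13.5, 1) gives a regular 16-gon of circumradius 9.5 (constant along its height) (area = (16/2)·9.500²·sin(360°/16) = 276.30 mm²); Combining (union): only the r=9.5 cylinder at (13.5, 1) is present, so the union is just that shape — area = 276.30 mm². So its area = 276.30 mm². Layer 13 is larger (303.32 vs 276.30 mm²).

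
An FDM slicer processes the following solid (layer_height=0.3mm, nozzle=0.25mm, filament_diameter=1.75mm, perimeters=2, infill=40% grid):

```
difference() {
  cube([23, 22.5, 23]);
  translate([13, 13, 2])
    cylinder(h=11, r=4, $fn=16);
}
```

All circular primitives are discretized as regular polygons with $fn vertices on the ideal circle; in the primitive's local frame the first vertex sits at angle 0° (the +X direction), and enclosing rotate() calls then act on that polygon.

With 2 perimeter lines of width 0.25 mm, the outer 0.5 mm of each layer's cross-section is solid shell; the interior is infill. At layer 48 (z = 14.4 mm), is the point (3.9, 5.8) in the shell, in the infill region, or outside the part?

infill

At z = 14.4 mm: the 23×22.5 cube contributes its full rectangle; the cylinder at (13, 13) is not intersected at this z (z outside [2, 13]); Subtracting the remaining from the first: none of the subtracted shapes is present at this height, so the 23×22.5 cube is unchanged — 1 connected region. Overall, the cross-section is a single solid region. The nearest boundary edge runs (0.00, 22.50)→(0.00, 0.00); distance from the point to it = 3.90 mm. The point is inside the cross-section and 3.90 mm from the nearest boundary — more than the 0.5 mm shell width (2 × 0.25), so it's in the infill interior.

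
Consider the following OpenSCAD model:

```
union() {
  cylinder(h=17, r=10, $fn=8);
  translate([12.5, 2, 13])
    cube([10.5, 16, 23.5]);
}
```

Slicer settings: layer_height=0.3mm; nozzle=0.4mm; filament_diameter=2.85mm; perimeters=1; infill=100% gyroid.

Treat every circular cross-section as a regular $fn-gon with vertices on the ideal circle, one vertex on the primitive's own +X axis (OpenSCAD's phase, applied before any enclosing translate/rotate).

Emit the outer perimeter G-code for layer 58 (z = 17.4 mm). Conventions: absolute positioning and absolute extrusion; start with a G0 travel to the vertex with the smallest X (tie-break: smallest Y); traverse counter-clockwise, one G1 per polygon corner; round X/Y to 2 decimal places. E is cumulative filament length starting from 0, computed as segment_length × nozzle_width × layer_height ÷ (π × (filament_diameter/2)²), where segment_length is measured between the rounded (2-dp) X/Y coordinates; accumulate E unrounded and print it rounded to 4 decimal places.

At z = 17.4 mm: the cylinder does not reach this height (z outside [0, 17]); the 10.5×16 cube at (12.5, 2) contributes its full rectangle; Merging all regions: only the 10.5×16 cube at (12.5, 2) is present, so the union is just that shape — 1 connected region. The outline is a single polygon with 4 vertices. Extrusion per mm of travel: 0.4 × 0.3 / (π × 1.425²) = 0.018811. Accumulating E over each segment gives final E = 0.9970.

G0 X12.50 Y2.00 Z17.40
G1 X23.00 Y2.00 E0.1975
G1 X23.00 Y18.00 E0.4985
G1 X12.50 Y18.00 E0.6960
G1 X12.50 Y2.00 E0.9970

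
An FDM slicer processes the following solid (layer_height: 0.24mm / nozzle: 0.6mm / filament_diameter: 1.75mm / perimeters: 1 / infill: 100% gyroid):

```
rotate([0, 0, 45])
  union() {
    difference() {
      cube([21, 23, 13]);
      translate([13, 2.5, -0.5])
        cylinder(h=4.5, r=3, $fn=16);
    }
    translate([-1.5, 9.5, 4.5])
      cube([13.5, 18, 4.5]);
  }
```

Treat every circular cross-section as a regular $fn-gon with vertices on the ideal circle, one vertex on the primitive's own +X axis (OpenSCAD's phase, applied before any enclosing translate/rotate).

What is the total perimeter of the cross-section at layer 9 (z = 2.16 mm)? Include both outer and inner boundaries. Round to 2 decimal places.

At z = 2.16 mm: the cube (footprint 21×23) is included at this height (perimeter 88.00 mm); the r=3 cylinder at (13, 2.5) gives a regular 16-gon of circumradius 3 (constant along its height) (perimeter = 2·16·3.000·sin(180°/16) = 18.73 mm); After the difference (first − rest): starting from the 21×23 cube, the r=3 cylinder at (13, 2.5) partially overlaps it — only the 26.56 mm² overlap (of its 27.55 mm²) is removed, clipping the outline — boundary = 100.30 mm; the cube at (-1.5, 9.5) is absent (z outside [4.5, 9]); Taking the union: only that combined region is present, so the union is just that shape — boundary = 100.30 mm; (rotated 45° about Z; rotation is an isometry so areas/perimeters/island counts are preserved). Overall, the cross-section is a single solid region. Total boundary length (outer) = 100.30 mm.

100.30 mm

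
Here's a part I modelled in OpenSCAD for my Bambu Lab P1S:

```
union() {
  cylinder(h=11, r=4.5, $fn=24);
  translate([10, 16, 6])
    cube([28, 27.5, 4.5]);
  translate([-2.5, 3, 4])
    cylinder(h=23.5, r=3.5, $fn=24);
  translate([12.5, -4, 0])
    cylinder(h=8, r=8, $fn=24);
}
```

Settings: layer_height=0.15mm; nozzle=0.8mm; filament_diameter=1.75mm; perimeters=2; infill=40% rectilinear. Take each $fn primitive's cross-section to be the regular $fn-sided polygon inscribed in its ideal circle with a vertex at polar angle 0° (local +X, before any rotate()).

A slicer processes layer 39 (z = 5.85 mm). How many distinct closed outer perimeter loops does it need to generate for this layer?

2

At z = 5.85 mm: the r=4.5 cylinder contributes a regular 24-gon of circumradius 4.5; the cube at (10, 16) is absent (z outside [6, 10.5]); the r=3.5 cylinder at (-2.5, 3) gives a regular 24-gon of circumradius 3.5 (constant along its height); the r=8 cylinder at (12.5, -4) gives a regular 24-gon of circumradius 8 (constant along its height); Taking the union: the regions partially overlap (shared area 19.57 mm²), so overlapping operands fuse into one piece — 2 connected regions. The result has 2 disconnected regions.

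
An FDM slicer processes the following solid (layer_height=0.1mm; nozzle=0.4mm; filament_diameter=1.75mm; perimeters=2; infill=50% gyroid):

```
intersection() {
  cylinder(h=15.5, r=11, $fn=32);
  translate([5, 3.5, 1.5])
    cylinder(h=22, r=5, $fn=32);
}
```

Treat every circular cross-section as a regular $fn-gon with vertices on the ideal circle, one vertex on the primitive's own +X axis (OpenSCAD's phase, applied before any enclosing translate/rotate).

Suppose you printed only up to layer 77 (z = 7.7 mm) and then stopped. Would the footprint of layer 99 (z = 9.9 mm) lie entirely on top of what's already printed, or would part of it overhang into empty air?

Compare the two slices. At z = 7.7: the cylinder: section is a regular 32-gon, circumradius r=11 (area = (32/2)·11.000²·sin(360°/32) = 377.69 mm²); the cylinder at (5, 3.5): section is a regular 32-gon, circumradius r=5 (area = (32/2)·5.000²·sin(360°/32) = 78.04 mm²); Keeping only the common overlap: the r=5 cylinder at (5, 3.5) partially overlaps the r=11 cylinder; clipping to the common part keeps 77.78 mm² — area = 77.78 mm². At z = 9.9: the cylinder: section is a regular 32-gon, circumradius r=11 (area = (32/2)·11.000²·sin(360°/32) = 377.69 mm²); the r=5 cylinder at (5, 3.5) contributes a regular 32-gon of circumradius 5 (area = (32/2)·5.000²·sin(360°/32) = 78.04 mm²); Keeping only the common overlap: the r=5 cylinder at (5, 3.5) partially overlaps the r=11 cylinder; clipping to the common part keeps 77.78 mm² — area = 77.78 mm². Checking containment: the cross-section at z = 9.9 is a subset of the cross-section at z = 7.7.

entirely on top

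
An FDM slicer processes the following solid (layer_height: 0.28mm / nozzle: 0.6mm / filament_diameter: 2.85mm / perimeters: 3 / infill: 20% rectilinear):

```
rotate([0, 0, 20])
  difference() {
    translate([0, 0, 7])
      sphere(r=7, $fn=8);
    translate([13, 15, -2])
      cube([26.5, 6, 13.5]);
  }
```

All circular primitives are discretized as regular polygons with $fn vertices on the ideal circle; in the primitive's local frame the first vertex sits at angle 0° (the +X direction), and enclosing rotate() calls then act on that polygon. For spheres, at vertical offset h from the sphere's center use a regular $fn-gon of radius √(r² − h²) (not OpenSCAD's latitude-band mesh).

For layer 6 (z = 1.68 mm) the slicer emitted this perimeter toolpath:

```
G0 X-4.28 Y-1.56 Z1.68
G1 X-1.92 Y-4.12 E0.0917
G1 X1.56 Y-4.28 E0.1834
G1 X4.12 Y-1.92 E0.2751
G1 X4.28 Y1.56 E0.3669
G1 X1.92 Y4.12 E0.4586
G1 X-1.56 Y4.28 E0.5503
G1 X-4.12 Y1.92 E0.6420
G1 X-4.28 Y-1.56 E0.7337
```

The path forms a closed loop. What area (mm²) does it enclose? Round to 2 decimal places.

58.57 mm²

Apply the shoelace formula to the sequence of (X, Y) vertices; enclosed area = 58.57 mm².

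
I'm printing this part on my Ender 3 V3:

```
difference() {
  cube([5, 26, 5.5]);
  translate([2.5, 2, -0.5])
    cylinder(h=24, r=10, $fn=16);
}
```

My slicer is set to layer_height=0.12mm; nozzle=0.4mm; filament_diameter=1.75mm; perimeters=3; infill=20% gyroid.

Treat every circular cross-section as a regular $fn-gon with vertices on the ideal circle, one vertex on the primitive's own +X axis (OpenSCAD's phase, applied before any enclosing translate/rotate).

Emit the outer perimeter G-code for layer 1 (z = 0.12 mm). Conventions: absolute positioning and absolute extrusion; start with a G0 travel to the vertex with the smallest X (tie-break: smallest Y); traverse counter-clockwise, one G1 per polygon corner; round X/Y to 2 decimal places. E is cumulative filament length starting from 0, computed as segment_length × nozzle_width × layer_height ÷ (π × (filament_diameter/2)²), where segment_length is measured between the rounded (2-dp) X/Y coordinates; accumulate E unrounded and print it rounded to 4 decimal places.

G0 X0.00 Y11.50 Z0.12
G1 X2.50 Y12.00 E0.0509
G1 X5.00 Y11.50 E0.1018
G1 X5.00 Y26.00 E0.3911
G1 X0.00 Y26.00 E0.4909
G1 X0.00 Y11.50 E0.7803

At z = 0.12 mm: the cube is present — its section is the full 5×26 rectangle; the r=10 cylinder at (2.5, 2) gives a regular 16-gon of circumradius 10 (constant along its height); Subtracting the remaining from the first: starting from the 5×26 cube, the r=10 cylinder at (2.5, 2) partially overlaps it — only the 58.76 mm² overlap (of its 306.15 mm²) is removed, clipping the outline — 1 connected region. The outline is a single polygon with 5 vertices. Extrusion per mm of travel: 0.4 × 0.12 / (π × 0.875²) = 0.019956. Accumulating E over each segment gives final E = 0.7803.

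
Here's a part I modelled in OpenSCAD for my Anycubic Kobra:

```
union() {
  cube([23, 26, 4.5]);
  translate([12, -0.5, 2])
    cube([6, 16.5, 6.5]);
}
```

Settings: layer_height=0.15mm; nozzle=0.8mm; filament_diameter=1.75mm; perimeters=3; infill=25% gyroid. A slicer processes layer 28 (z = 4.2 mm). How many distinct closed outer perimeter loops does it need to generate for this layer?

At z = 4.2 mm: the cube (footprint 23×26) is included at this height; the cube at (12, -0.5) (footprint 6×16.5) is included at this height; Merging all regions: the regions partially overlap (shared area 96.00 mm²), so overlapping operands fuse into one piece — 1 connected region. The result has 1 disconnected region.

1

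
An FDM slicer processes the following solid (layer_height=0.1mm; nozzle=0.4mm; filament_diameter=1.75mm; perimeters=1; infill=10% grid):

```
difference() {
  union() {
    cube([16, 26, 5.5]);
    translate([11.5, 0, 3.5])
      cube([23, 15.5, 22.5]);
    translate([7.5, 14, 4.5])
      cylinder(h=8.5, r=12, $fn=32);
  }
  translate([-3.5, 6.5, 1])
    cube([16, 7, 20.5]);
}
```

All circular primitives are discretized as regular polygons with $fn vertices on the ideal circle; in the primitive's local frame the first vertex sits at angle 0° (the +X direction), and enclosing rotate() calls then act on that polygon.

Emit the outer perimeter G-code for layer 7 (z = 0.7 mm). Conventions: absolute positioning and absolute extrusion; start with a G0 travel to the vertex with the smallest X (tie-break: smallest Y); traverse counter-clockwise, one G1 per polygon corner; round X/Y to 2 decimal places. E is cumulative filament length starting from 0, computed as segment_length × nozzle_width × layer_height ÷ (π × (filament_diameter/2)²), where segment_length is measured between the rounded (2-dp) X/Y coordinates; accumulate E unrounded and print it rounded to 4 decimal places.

G0 X0.00 Y0.00 Z0.70
G1 X16.00 Y0.00 E0.2661
G1 X16.00 Y26.00 E0.6985
G1 X0.00 Y26.00 E0.9645
G1 X0.00 Y0.00 E1.3969

At z = 0.7 mm: the cube is present — its section is the full 16×26 rectangle; the cube at (11.5, 0) is not intersected at this z (z outside [3.5, 26]); the cylinder at (7.5, 14) does not reach this height (z outside [4.5, 13]); Taking the union: only the 16×26 cube is present, so the union is just that shape — 1 connected region; the cube at (-3.5, 6.5) is not intersected at this z (z outside [1, 21.5]); Taking the first minus the rest: none of the subtracted shapes is present at this height, so the result so far is unchanged — 1 connected region. The outline is a single polygon with 4 vertices. Extrusion per mm of travel: 0.4 × 0.1 / (π × 0.875²) = 0.016630. Accumulating E over each segment gives final E = 1.3969.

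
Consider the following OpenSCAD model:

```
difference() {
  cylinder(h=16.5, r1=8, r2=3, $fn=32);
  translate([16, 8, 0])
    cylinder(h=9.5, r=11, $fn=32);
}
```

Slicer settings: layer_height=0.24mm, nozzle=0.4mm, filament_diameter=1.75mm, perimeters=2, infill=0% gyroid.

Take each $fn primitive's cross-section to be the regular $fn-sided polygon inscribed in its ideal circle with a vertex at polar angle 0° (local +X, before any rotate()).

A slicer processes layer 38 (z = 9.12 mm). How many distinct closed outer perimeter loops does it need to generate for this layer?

At z = 9.12 mm: the cone: at t=0.553 of its height the radius interpolates to r₁+(r₂−r₁)t = 5.236, giving a regular 32-gon of that circumradius; the cylinder at (16, 8): section is a regular 32-gon, circumradius r=11; After the difference (first − rest): starting from the cone, the r=11 cylinder at (16, 8) misses the remaining region (no effect) — 1 connected region. The result has 1 disconnected region.

1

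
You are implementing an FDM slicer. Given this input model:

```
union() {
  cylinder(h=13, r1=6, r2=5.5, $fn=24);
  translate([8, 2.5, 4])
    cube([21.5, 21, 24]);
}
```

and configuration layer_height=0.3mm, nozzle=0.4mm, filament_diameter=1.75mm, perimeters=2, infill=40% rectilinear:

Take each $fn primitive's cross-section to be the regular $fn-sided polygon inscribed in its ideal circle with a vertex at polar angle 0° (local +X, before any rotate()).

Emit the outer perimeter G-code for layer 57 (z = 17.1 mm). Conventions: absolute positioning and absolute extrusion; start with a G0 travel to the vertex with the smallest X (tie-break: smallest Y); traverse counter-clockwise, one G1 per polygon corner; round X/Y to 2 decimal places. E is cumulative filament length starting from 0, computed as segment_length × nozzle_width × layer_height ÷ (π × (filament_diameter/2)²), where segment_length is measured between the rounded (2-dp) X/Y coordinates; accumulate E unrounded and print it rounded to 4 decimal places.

G0 X8.00 Y2.50 Z17.10
G1 X29.50 Y2.50 E1.0726
G1 X29.50 Y23.50 E2.1203
G1 X8.00 Y23.50 E3.1930
G1 X8.00 Y2.50 E4.2407

At z = 17.1 mm: the cone is absent (z outside [0, 13]); the cube at (8, 2.5) (footprint 21.5×21) is included at this height; Merging all regions: only the 21.5×21 cube at (8, 2.5) is present, so the union is just that shape — 1 connected region. The outline is a single polygon with 4 vertices. Extrusion per mm of travel: 0.4 × 0.3 / (π × 0.875²) = 0.049890. Accumulating E over each segment gives final E = 4.2407.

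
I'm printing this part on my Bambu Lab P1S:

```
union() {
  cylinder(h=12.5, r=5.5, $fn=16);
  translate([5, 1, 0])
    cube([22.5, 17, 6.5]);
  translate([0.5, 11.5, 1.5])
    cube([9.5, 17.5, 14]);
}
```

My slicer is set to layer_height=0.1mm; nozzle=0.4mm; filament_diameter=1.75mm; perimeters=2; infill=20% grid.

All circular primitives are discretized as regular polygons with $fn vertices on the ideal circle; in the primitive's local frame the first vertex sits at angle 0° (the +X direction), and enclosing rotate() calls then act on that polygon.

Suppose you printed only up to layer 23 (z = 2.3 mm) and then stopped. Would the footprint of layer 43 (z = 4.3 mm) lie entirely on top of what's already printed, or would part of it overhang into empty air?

entirely on top

Compare the two slices. At z = 2.3: the r=5.5 cylinder gives a regular 16-gon of circumradius 5.5 (constant along its height) (area = (16/2)·5.500²·sin(360°/16) = 92.61 mm²); the cube at (5, 1) is present — its section is the full 22.5×17 rectangle (area 382.50 mm²); the 9.5×17.5 cube at (0.5, 11.5) contributes its full rectangle (area 166.25 mm²); Taking the union: the regions partially overlap — summed areas 641.36 mm² minus the doubly-counted overlap 32.72 mm² gives 608.64 mm² — area = 608.64 mm². At z = 4.3: the cylinder: section is a regular 16-gon, circumradius r=5.5 (area = (16/2)·5.500²·sin(360°/16) = 92.61 mm²); the 22.5×17 cube at (5, 1) contributes its full rectangle (area 382.50 mm²); the cube at (0.5, 11.5) (footprint 9.5×17.5) is included at this height (area 166.25 mm²); Merging all regions: the regions partially overlap — summed areas 641.36 mm² minus the doubly-counted overlap 32.72 mm² gives 608.64 mm² — area = 608.64 mm². Checking containment: the cross-section at z = 4.3 is a subset of the cross-section at z = 2.3.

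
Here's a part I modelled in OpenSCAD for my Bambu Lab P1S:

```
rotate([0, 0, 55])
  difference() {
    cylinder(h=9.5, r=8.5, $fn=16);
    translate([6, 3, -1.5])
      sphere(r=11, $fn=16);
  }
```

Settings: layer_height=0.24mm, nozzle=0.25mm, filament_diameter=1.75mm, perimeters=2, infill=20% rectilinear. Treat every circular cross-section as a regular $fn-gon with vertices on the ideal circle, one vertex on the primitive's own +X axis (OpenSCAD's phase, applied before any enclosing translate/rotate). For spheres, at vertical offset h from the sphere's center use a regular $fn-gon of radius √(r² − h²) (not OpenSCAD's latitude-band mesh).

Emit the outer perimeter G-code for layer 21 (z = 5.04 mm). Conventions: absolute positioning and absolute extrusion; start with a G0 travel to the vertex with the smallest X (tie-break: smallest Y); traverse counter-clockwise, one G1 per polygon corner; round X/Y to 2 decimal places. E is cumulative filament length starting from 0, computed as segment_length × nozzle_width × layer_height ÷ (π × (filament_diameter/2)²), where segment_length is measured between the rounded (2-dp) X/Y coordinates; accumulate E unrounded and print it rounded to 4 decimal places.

G0 X-8.37 Y-1.48 Z5.04
G1 X-7.17 Y-4.57 E0.0827
G1 X-4.88 Y-6.96 E0.1653
G1 X-1.84 Y-8.30 E0.2481
G1 X1.48 Y-8.37 E0.3310
G1 X4.57 Y-7.17 E0.4137
G1 X6.96 Y-4.88 E0.4962
G1 X8.30 Y-1.84 E0.5791
G1 X8.37 Y1.48 E0.6619
G1 X8.29 Y1.69 E0.6675
G1 X8.23 Y1.56 E0.6711
G1 X5.74 Y-0.82 E0.7570
G1 X2.52 Y-2.07 E0.8432
G1 X-0.93 Y-2.00 E0.9293
G1 X-4.09 Y-0.61 E1.0154
G1 X-6.48 Y1.88 E1.1015
G1 X-7.32 Y4.06 E1.1598
G1 X-8.30 Y1.84 E1.2203
G1 X-8.37 Y-1.48 E1.3031

At z = 5.04 mm: the r=8.5 cylinder contributes a regular 16-gon of circumradius 8.5; the r=11 sphere at (6, 3) slices to a regular 16-gon of circumradius 8.845 (√(r²−h²) with h=6.54 from center); Subtracting the remaining from the first: starting from the r=8.5 cylinder, the r=11 sphere at (6, 3) partially overlaps it — only the 118.33 mm² overlap (of its 239.49 mm²) is removed, clipping the outline — 1 connected region; (whole slice rotated 55° about Z — lengths, areas and connectivity unchanged). The outline is a single polygon with 18 vertices. Extrusion per mm of travel: 0.25 × 0.24 / (π × 0.875²) = 0.024945. Accumulating E over each segment gives final E = 1.3031.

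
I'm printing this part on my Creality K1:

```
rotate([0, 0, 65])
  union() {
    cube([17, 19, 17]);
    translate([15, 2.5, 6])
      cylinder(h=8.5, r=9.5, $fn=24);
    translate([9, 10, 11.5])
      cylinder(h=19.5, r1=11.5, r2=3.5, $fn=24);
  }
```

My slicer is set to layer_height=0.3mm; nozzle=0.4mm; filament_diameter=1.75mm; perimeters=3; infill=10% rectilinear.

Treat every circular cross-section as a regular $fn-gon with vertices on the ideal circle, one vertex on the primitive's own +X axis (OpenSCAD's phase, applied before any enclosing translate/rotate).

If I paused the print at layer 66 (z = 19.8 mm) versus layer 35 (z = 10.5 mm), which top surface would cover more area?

Layer 66 (z = 19.8): the cube does not reach this height (z outside [0, 17]); the cylinder at (15, 2.5) is not intersected at this z (z outside [6, 14.5]); the cone at (9, 10): at t=0.426 of its height the radius interpolates to r₁+(r₂−r₁)t = 8.095, giving a regular 24-gon of that circumradius (area = (24/2)·8.095²·sin(360°/24) = 203.52 mm²); Merging all regions: only the cone at (9, 10) is present, so the union is just that shape — area = 203.52 mm²; (whole slice rotated 65° about Z — lengths, areas and connectivity unchanged). So its area = 203.52 mm². Layer 35 (z = 10.5): the cube (footprint 17×19) is included at this height (area 323.00 mm²); the r=9.5 cylinder at (15, 2.5) gives a regular 24-gon of circumradius 9.5 (constant along its height) (area = (24/2)·9.500²·sin(360°/24) = 280.30 mm²); the cone at (9, 10) is absent (z outside [11.5, 31]); Combining (union): the regions partially overlap — summed areas 603.30 mm² minus the doubly-counted overlap 117.15 mm² gives 486.15 mm² — area = 486.15 mm²; (rotated 65° about Z; rotation is an isometry so areas/perimeters/island counts are preserved). So its area = 486.15 mm². Layer 35 is larger (486.15 vs 203.52 mm²).

layer 35 (z = 10.5 mm)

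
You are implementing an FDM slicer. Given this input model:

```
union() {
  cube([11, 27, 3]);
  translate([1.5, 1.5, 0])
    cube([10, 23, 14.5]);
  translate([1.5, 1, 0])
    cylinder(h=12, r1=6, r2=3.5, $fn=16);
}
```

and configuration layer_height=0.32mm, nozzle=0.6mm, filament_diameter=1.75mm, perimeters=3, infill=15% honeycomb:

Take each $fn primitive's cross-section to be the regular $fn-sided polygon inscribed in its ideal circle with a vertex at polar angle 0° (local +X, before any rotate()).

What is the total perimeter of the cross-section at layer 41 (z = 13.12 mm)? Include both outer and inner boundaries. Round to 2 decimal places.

66.00 mm

At z = 13.12 mm: the cube does not reach this height (z outside [0, 3]); the cube at (1.5, 1.5) (footprint 10×23) is included at this height (perimeter 66.00 mm); the cone at (1.5, 1) is absent (z outside [0, 12]); Combining (union): only the 10×23 cube at (1.5, 1.5) is present, so the union is just that shape — boundary = 66.00 mm. Overall, the cross-section is a single solid region. Total boundary length (outer) = 66.00 mm.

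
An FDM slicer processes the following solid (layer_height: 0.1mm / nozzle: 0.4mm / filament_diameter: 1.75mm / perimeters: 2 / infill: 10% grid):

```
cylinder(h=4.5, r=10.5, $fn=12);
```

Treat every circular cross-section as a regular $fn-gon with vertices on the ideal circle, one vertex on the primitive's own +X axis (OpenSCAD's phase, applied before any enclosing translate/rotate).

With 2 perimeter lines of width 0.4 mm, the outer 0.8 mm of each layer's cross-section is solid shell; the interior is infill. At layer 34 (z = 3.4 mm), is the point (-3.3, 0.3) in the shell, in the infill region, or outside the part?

infill

At z = 3.4 mm: the r=10.5 cylinder gives a regular 12-gon of circumradius 10.5 (constant along its height). Overall, the cross-section is a single solid region. The nearest boundary edge runs (-9.09, 5.25)→(-10.50, 0.00); distance from the point to it = 6.88 mm. The point is inside the cross-section and 6.88 mm from the nearest boundary — more than the 0.8 mm shell width (2 × 0.4), so it's in the infill interior.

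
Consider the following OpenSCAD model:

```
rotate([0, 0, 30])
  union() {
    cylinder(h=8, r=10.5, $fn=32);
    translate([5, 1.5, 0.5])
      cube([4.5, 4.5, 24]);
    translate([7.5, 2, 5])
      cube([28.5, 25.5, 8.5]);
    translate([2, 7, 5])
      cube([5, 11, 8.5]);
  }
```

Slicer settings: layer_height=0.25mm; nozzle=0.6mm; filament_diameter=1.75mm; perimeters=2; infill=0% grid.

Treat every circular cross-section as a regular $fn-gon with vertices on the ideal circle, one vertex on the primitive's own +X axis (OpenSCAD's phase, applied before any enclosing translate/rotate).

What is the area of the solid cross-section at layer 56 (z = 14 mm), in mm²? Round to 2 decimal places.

20.25 mm²

At z = 14 mm: the cylinder does not reach this height (z outside [0, 8]); the cube at (5, 1.5) (footprint 4.5×4.5) is included at this height (area 20.25 mm²); the cube at (7.5, 2) is absent (z outside [5, 13.5]); the cube at (2, 7) is absent (z outside [5, 13.5]); Merging all regions: only the 4.5×4.5 cube at (5, 1.5) is present, so the union is just that shape — area = 20.25 mm²; (whole slice rotated 30° about Z — lengths, areas and connectivity unchanged). Overall, the cross-section is a single solid region. Net area = 20.25 mm².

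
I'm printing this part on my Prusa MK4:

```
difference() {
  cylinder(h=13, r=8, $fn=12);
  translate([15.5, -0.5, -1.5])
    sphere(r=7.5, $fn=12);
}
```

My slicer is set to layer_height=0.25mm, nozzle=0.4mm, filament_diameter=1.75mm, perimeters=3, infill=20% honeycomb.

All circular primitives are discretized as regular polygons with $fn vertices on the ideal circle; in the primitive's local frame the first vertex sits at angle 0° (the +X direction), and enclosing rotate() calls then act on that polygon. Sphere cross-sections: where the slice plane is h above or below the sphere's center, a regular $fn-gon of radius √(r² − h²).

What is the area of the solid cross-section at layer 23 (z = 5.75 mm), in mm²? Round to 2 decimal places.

192.00 mm²

At z = 5.75 mm: the cylinder: section is a regular 12-gon, circumradius r=8 (area = (12/2)·8.000²·sin(360°/12) = 192.00 mm²); the r=7.5 sphere at (15.5, -0.5) contributes a regular 12-gon of circumradius √(7.5²−7.25²) = 1.920 (area = (12/2)·1.920²·sin(360°/12) = 11.06 mm²); After the difference (first − rest): starting from the r=8 cylinder (192.00 mm²), the r=7.5 sphere at (15.5, -0.5) misses the remaining region (no effect) — area = 192.00 mm². Overall, the cross-section is a single solid region. Net area = 192.00 mm².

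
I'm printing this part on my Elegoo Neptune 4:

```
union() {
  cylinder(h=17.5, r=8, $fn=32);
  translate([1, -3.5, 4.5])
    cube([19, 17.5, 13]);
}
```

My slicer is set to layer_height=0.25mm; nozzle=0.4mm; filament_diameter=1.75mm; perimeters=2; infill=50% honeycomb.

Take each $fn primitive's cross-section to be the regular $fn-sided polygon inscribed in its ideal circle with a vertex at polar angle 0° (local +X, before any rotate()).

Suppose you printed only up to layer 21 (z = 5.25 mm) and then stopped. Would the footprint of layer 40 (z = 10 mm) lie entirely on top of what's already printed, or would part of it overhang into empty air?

entirely on top

Compare the two slices. At z = 5.25: the cylinder: section is a regular 32-gon, circumradius r=8 (area = (32/2)·8.000²·sin(360°/32) = 199.77 mm²); the cube at (1, -3.5) is present — its section is the full 19×17.5 rectangle (area 332.50 mm²); Combining (union): the regions partially overlap — summed areas 532.27 mm² minus the doubly-counted overlap 65.48 mm² gives 466.79 mm² — area = 466.79 mm². At z = 10: the r=8 cylinder gives a regular 32-gon of circumradius 8 (constant along its height) (area = (32/2)·8.000²·sin(360°/32) = 199.77 mm²); the cube at (1, -3.5) (footprint 19×17.5) is included at this height (area 332.50 mm²); Merging all regions: the regions partially overlap — summed areas 532.27 mm² minus the doubly-counted overlap 65.48 mm² gives 466.79 mm² — area = 466.79 mm². Checking containment: the cross-section at z = 10 is a subset of the cross-section at z = 5.25.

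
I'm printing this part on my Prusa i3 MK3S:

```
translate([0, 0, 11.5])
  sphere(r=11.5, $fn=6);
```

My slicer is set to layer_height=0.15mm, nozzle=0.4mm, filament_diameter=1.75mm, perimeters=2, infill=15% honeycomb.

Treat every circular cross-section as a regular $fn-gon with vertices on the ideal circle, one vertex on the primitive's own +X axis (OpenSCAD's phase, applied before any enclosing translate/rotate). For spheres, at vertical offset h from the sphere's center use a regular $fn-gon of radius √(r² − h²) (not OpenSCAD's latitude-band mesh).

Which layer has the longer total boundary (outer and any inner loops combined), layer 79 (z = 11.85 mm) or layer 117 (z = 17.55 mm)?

layer 79 (z = 11.85 mm)

Layer 79 (z = 11.85): the r=11.5 sphere contributes a regular 6-gon of circumradius √(11.5²−0.35²) = 11.495 (perimeter = 2·6·11.495·sin(180°/6) = 68.97 mm). So its perimeter = 68.97 mm. Layer 117 (z = 17.55): the sphere: section is a regular 6-gon, circumradius = √(r²−h²) = √(11.5²−6.05²) = 9.780 (perimeter = 2·6·9.780·sin(180°/6) = 58.68 mm). So its perimeter = 58.68 mm. Layer 79 is larger (68.97 vs 58.68 mm).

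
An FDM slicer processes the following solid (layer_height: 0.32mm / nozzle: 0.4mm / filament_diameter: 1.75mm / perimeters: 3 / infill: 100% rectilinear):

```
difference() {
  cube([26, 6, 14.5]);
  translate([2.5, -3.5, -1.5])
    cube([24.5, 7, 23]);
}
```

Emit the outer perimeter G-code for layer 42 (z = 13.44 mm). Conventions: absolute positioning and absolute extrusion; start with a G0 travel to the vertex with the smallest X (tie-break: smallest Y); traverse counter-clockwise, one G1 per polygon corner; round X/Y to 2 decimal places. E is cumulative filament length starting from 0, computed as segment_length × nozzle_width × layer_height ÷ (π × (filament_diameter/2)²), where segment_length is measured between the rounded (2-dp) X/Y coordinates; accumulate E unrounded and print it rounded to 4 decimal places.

At z = 13.44 mm: the cube is present — its section is the full 26×6 rectangle; the cube at (2.5, -3.5) (footprint 24.5×7) is included at this height; After the difference (first − rest): starting from the 26×6 cube, the 24.5×7 cube at (2.5, -3.5) partially overlaps it — only the 82.25 mm² overlap (of its 171.50 mm²) is removed, clipping the outline — 1 connected region. The outline is a single polygon with 6 vertices. Extrusion per mm of travel: 0.4 × 0.32 / (π × 0.875²) = 0.053216. Accumulating E over each segment gives final E = 3.4058.

G0 X0.00 Y0.00 Z13.44
G1 X2.50 Y0.00 E0.1330
G1 X2.50 Y3.50 E0.3193
G1 X26.00 Y3.50 E1.5699
G1 X26.00 Y6.00 E1.7029
G1 X0.00 Y6.00 E3.0865
G1 X0.00 Y0.00 E3.4058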